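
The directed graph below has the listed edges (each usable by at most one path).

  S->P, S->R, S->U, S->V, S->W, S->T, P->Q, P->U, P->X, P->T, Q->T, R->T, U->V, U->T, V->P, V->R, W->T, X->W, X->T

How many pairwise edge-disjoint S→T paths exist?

Assign every edge capacity 1; by Menger, the answer equals the max flow.
Path S→T (+1); total 1.
Path S→P→T (+1); total 2.
Path S→R→T (+1); total 3.
Path S→U→T (+1); total 4.
Path S→W→T (+1); total 5.
Path S→V→P→Q→T (+1); total 6.
No residual S→T path; max flow = 6.
Certifying cut of size 6: {S→P, S→R, S→T, S→U, S→V, S→W}.

6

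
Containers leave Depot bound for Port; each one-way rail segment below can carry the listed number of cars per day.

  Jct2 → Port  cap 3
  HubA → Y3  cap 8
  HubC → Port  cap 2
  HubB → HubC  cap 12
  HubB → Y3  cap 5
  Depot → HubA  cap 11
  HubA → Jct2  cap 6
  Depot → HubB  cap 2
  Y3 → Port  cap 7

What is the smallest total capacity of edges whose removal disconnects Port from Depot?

Augment Depot→HubA→Y3→Port: bottleneck 7, flow now 7.
Augment Depot→HubA→Jct2→Port: bottleneck 3, flow now 10.
Augment Depot→HubB→HubC→Port: bottleneck 2, flow now 12.
No augmenting path remains; maximum flow = 12.
By max-flow min-cut, the minimum cut capacity equals the max flow.
In the residual graph, reachable from Depot: {Depot, HubA, Y3, Jct2}.
Min-cut edges: Depot→HubB (2), Y3→Port (7), Jct2→Port (3); capacity 2 + 7 + 3 = 12.

12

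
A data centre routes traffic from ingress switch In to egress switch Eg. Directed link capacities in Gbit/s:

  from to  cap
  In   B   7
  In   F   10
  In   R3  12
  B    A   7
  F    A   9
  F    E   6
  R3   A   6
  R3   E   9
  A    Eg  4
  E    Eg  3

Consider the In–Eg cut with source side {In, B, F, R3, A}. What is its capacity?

Edges leaving {In, B, F, R3, A}: F→E (6), R3→E (9), A→Eg (4).
Cut capacity = 6 + 9 + 4 = 19.

19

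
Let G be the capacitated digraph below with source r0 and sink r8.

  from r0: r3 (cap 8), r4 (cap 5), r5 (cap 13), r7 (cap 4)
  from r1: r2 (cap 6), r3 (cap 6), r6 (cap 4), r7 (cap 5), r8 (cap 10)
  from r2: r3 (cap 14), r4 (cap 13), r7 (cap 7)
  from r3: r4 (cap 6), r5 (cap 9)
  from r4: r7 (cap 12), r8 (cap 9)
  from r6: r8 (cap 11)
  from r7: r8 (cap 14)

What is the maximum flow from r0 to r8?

Augment r0→r4→r8: bottleneck 5, flow now 5.
Augment r0→r7→r8: bottleneck 4, flow now 9.
Augment r0→r3→r4→r8: bottleneck 4, flow now 13.
Augment r0→r3→r4→r7→r8: bottleneck 2, flow now 15.
No augmenting path remains; maximum flow = 15.
In the residual graph, reachable from r0: {r0, r3, r5}.
Min-cut edges: r0→r4 (5), r0→r7 (4), r3→r4 (6); capacity 5 + 4 + 6 = 15.
This cut is saturated, so no flow can exceed 15.

15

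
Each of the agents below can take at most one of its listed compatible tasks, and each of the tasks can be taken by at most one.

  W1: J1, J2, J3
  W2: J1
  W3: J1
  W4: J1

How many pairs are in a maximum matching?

2

Unit-capacity flow: source→left, listed edges, right→sink; max matching = max flow.
Augmenting path W1→J1 (+1); matched 1.
Augmenting path W2→J1→W1→J2 (+1); matched 2.
No augmenting path remains; maximum matching = 2.
König certificate: {W1, J1} is a vertex cover of size 2 (every listed pair touches it), so no matching can be larger.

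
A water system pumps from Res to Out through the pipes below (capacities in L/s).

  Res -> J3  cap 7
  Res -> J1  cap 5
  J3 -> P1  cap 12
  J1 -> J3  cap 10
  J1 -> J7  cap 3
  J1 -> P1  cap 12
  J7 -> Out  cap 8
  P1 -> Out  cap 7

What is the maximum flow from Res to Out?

10

Augment Res→J3→P1→Out: bottleneck 7, flow now 7.
Augment Res→J1→J7→Out: bottleneck 3, flow now 10.
No augmenting path remains; maximum flow = 10.
In the residual graph, reachable from Res: {Res, J3, J1, P1}.
Min-cut edges: J1→J7 (3), P1→Out (7); capacity 3 + 7 = 10.
This cut is saturated, so no flow can exceed 10.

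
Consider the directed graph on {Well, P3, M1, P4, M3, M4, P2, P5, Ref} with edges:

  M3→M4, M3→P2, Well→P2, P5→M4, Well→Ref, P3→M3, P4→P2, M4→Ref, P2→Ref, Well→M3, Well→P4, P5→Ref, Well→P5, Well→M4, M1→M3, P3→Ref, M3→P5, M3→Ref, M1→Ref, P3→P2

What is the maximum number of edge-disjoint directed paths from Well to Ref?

Assign every edge capacity 1; by Menger, the answer equals the max flow.
Path Well→Ref (+1); total 1.
Path Well→M3→Ref (+1); total 2.
Path Well→M4→Ref (+1); total 3.
Path Well→P2→Ref (+1); total 4.
Path Well→P5→Ref (+1); total 5.
No residual Well→Ref path; max flow = 5.
Certifying cut of size 5: {P2→Ref, Well→M3, Well→M4, Well→P5, Well→Ref}.

5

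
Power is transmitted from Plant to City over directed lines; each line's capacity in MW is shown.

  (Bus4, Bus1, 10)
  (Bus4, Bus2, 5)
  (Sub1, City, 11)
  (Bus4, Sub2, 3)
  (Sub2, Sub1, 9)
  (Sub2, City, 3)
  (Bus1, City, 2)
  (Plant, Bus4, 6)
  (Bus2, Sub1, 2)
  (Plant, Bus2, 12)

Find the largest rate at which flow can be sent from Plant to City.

Augment Plant→Bus4→Sub2→City: bottleneck 3, flow now 3.
Augment Plant→Bus4→Bus1→City: bottleneck 2, flow now 5.
Augment Plant→Bus2→Sub1→City: bottleneck 2, flow now 7.
No augmenting path remains; maximum flow = 7.
In the residual graph, reachable from Plant: {Plant, Bus4, Bus2, Bus1}.
Min-cut edges: Bus4→Sub2 (3), Bus2→Sub1 (2), Bus1→City (2); capacity 3 + 2 + 2 = 7.
This cut is saturated, so no flow can exceed 7.

7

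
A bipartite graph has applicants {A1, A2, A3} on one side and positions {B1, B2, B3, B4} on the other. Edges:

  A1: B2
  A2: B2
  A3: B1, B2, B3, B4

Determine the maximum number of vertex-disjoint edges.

2

Unit-capacity flow: source→left, listed edges, right→sink; max matching = max flow.
Augmenting path A1→B2 (+1); matched 1.
Augmenting path A3→B1 (+1); matched 2.
No augmenting path remains; maximum matching = 2.
König certificate: {A3, B2} is a vertex cover of size 2 (every listed pair touches it), so no matching can be larger.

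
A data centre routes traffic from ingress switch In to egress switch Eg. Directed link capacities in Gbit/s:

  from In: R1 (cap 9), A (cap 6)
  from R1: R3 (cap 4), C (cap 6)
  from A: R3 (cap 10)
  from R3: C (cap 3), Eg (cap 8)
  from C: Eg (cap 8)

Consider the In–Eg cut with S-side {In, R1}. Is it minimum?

Given cut capacity: 6 + 4 + 6 = 16.
Augment In→R1→R3→Eg: bottleneck 4, flow now 4.
Augment In→R1→C→Eg: bottleneck 5, flow now 9.
Augment In→A→R3→Eg: bottleneck 4, flow now 13.
Augment In→A→R3→C→Eg: bottleneck 2, flow now 15.
No augmenting path remains; maximum flow = 15.
In the residual graph, reachable from In: {In}.
Min-cut edges: In→R1 (9), In→A (6); capacity 9 + 6 = 15.
Cut capacity 16 exceeds the max flow 15, so it is not minimum.

No — its capacity is 16, but the minimum cut has capacity 15.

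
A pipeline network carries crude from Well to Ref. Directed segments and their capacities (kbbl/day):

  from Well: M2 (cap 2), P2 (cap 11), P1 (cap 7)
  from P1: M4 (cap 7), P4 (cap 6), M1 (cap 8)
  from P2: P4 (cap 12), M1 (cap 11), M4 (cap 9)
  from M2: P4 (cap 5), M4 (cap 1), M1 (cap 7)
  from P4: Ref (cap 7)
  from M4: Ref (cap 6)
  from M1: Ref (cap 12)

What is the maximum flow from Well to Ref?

Augment Well→P1→P4→Ref: bottleneck 6, flow now 6.
Augment Well→P1→M4→Ref: bottleneck 1, flow now 7.
Augment Well→P2→P4→Ref: bottleneck 1, flow now 8.
Augment Well→P2→M4→Ref: bottleneck 5, flow now 13.
Augment Well→P2→M1→Ref: bottleneck 5, flow now 18.
Augment Well→M2→M1→Ref: bottleneck 2, flow now 20.
No augmenting path remains; maximum flow = 20.
In the residual graph, reachable from Well: {Well}.
Min-cut edges: Well→P1 (7), Well→P2 (11), Well→M2 (2); capacity 7 + 11 + 2 = 20.
This cut is saturated, so no flow can exceed 20.

20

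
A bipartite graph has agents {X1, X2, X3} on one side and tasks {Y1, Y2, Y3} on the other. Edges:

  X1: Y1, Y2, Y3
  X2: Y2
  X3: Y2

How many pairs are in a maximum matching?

Unit-capacity flow: source→left, listed edges, right→sink; max matching = max flow.
Augmenting path X1→Y1 (+1); matched 1.
Augmenting path X2→Y2 (+1); matched 2.
No augmenting path remains; maximum matching = 2.
König certificate: {X1, Y2} is a vertex cover of size 2 (every listed pair touches it), so no matching can be larger.

2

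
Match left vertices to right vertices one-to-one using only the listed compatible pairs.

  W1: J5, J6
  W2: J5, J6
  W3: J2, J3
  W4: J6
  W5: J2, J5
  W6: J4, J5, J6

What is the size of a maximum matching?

5

Unit-capacity flow: source→left, listed edges, right→sink; max matching = max flow.
Augmenting path W1→J5 (+1); matched 1.
Augmenting path W2→J6 (+1); matched 2.
Augmenting path W3→J2 (+1); matched 3.
Augmenting path W6→J4 (+1); matched 4.
Augmenting path W5→J2→W3→J3 (+1); matched 5.
No augmenting path remains; maximum matching = 5.
König certificate: {W3, W5, W6, J5, J6} is a vertex cover of size 5 (every listed pair touches it), so no matching can be larger.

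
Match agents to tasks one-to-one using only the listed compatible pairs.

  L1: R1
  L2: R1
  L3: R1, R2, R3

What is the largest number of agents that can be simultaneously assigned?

2

Unit-capacity flow: source→left, listed edges, right→sink; max matching = max flow.
Augmenting path L1→R1 (+1); matched 1.
Augmenting path L3→R2 (+1); matched 2.
No augmenting path remains; maximum matching = 2.
König certificate: {L3, R1} is a vertex cover of size 2 (every listed pair touches it), so no matching can be larger.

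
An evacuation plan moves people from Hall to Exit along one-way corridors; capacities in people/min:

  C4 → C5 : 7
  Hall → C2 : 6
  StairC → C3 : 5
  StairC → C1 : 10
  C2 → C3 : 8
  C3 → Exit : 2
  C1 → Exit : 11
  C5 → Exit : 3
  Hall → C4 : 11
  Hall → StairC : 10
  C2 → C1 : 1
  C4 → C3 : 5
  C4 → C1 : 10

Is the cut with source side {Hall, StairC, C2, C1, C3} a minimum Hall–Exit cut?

No — its capacity is 24, but the minimum cut has capacity 16.

Given cut capacity: 11 + 11 + 2 = 24.
Augment Hall→StairC→C1→Exit: bottleneck 10, flow now 10.
Augment Hall→C2→C1→Exit: bottleneck 1, flow now 11.
Augment Hall→C2→C3→Exit: bottleneck 2, flow now 13.
Augment Hall→C4→C5→Exit: bottleneck 3, flow now 16.
No augmenting path remains; maximum flow = 16.
In the residual graph, reachable from Hall: {Hall, StairC, C2, C4, C5, C1, C3}.
Min-cut edges: C5→Exit (3), C1→Exit (11), C3→Exit (2); capacity 3 + 11 + 2 = 16.
Cut capacity 24 exceeds the max flow 16, so it is not minimum.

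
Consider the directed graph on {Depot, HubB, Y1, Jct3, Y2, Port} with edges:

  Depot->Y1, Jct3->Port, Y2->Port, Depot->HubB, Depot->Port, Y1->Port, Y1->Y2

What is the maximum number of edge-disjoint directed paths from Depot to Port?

Assign every edge capacity 1; by Menger, the answer equals the max flow.
Path Depot→Port (+1); total 1.
Path Depot→Y1→Port (+1); total 2.
No residual Depot→Port path; max flow = 2.
Certifying cut of size 2: {Depot→Port, Depot→Y1}.

2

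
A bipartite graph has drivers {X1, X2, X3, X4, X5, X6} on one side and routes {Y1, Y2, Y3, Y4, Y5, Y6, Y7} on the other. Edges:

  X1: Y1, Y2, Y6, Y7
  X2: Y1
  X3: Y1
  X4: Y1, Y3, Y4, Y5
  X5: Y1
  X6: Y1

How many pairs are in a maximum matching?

Unit-capacity flow: source→left, listed edges, right→sink; max matching = max flow.
Augmenting path X1→Y1 (+1); matched 1.
Augmenting path X4→Y3 (+1); matched 2.
Augmenting path X2→Y1→X1→Y2 (+1); matched 3.
No augmenting path remains; maximum matching = 3.
König certificate: {X1, X4, Y1} is a vertex cover of size 3 (every listed pair touches it), so no matching can be larger.

3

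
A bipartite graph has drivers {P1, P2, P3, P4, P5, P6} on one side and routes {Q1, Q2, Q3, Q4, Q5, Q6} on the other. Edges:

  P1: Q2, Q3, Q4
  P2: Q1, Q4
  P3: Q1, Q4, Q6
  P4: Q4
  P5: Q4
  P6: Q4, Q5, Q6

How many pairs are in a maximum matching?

5

Unit-capacity flow: source→left, listed edges, right→sink; max matching = max flow.
Augmenting path P1→Q2 (+1); matched 1.
Augmenting path P2→Q1 (+1); matched 2.
Augmenting path P3→Q4 (+1); matched 3.
Augmenting path P6→Q5 (+1); matched 4.
Augmenting path P4→Q4→P3→Q6 (+1); matched 5.
No augmenting path remains; maximum matching = 5.
König certificate: {P1, P2, P3, P6, Q4} is a vertex cover of size 5 (every listed pair touches it), so no matching can be larger.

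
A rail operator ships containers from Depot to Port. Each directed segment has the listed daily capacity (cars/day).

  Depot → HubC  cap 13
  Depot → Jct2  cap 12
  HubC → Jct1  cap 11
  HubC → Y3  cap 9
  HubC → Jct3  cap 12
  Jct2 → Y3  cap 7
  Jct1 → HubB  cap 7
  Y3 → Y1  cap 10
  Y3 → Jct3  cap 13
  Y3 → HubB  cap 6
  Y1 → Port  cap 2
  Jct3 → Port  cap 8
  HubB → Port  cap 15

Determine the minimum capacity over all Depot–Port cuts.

20

Augment Depot→HubC→Jct3→Port: bottleneck 8, flow now 8.
Augment Depot→HubC→Jct1→HubB→Port: bottleneck 5, flow now 13.
Augment Depot→Jct2→Y3→Y1→Port: bottleneck 2, flow now 15.
Augment Depot→Jct2→Y3→HubB→Port: bottleneck 5, flow now 20.
No augmenting path remains; maximum flow = 20.
By max-flow min-cut, the minimum cut capacity equals the max flow.
In the residual graph, reachable from Depot: {Depot, Jct2}.
Min-cut edges: Depot→HubC (13), Jct2→Y3 (7); capacity 13 + 7 = 20.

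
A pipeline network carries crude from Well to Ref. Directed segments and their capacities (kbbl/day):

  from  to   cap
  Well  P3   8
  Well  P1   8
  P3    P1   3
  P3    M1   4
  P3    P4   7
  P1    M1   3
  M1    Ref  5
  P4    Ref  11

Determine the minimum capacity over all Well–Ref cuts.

11

Augment Well→P3→M1→Ref: bottleneck 4, flow now 4.
Augment Well→P3→P4→Ref: bottleneck 4, flow now 8.
Augment Well→P1→M1→Ref: bottleneck 1, flow now 9.
Augment Well→P1→M1→P3→P4→Ref: bottleneck 2, flow now 11. (uses reverse residual edge)
No augmenting path remains; maximum flow = 11.
By max-flow min-cut, the minimum cut capacity equals the max flow.
In the residual graph, reachable from Well: {Well, P1}.
Min-cut edges: Well→P3 (8), P1→M1 (3); capacity 8 + 3 = 11.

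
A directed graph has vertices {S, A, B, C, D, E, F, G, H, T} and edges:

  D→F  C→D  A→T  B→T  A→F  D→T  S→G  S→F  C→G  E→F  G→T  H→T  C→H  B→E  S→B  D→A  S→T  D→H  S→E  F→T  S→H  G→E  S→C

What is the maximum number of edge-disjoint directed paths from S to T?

6

Assign every edge capacity 1; by Menger, the answer equals the max flow.
Path S→T (+1); total 1.
Path S→B→T (+1); total 2.
Path S→F→T (+1); total 3.
Path S→G→T (+1); total 4.
Path S→H→T (+1); total 5.
Path S→C→D→T (+1); total 6.
No residual S→T path; max flow = 6.
Certifying cut of size 6: {F→T, S→B, S→C, S→G, S→H, S→T}.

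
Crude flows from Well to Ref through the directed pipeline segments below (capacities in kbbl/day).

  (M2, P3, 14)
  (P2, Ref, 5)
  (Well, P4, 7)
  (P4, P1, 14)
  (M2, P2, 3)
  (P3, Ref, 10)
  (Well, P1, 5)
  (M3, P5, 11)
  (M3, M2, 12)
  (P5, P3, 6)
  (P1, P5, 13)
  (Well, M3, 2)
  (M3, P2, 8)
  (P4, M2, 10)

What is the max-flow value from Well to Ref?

14

Augment Well→M3→P2→Ref: bottleneck 2, flow now 2.
Augment Well→P4→M2→P3→Ref: bottleneck 7, flow now 9.
Augment Well→P1→P5→P3→Ref: bottleneck 3, flow now 12.
Augment Well→P1→P5→P3→M2→P2→Ref: bottleneck 2, flow now 14. (uses reverse residual edge)
No augmenting path remains; maximum flow = 14.
In the residual graph, reachable from Well: {Well}.
Min-cut edges: Well→P4 (7), Well→M3 (2), Well→P1 (5); capacity 7 + 2 + 5 = 14.
This cut is saturated, so no flow can exceed 14.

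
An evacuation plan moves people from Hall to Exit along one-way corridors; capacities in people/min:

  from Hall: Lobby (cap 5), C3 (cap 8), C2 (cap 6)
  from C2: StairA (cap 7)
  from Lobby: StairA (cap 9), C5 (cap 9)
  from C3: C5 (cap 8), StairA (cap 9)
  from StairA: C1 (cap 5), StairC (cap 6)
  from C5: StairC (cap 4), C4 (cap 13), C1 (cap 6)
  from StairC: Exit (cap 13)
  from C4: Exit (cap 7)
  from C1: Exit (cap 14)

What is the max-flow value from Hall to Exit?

19

Augment Hall→C2→StairA→StairC→Exit: bottleneck 6, flow now 6.
Augment Hall→Lobby→StairA→C1→Exit: bottleneck 5, flow now 11.
Augment Hall→C3→C5→StairC→Exit: bottleneck 4, flow now 15.
Augment Hall→C3→C5→C4→Exit: bottleneck 4, flow now 19.
No augmenting path remains; maximum flow = 19.
In the residual graph, reachable from Hall: {Hall}.
Min-cut edges: Hall→C2 (6), Hall→Lobby (5), Hall→C3 (8); capacity 6 + 5 + 8 = 19.
This cut is saturated, so no flow can exceed 19.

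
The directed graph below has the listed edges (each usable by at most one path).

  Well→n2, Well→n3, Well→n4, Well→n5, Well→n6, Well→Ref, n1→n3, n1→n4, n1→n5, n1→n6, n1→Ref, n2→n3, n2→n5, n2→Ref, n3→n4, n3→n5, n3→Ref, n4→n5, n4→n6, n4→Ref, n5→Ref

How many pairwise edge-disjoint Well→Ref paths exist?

5

Assign every edge capacity 1; by Menger, the answer equals the max flow.
Path Well→Ref (+1); total 1.
Path Well→n2→Ref (+1); total 2.
Path Well→n3→Ref (+1); total 3.
Path Well→n4→Ref (+1); total 4.
Path Well→n5→Ref (+1); total 5.
No residual Well→Ref path; max flow = 5.
Certifying cut of size 5: {Well→Ref, Well→n2, Well→n3, Well→n4, Well→n5}.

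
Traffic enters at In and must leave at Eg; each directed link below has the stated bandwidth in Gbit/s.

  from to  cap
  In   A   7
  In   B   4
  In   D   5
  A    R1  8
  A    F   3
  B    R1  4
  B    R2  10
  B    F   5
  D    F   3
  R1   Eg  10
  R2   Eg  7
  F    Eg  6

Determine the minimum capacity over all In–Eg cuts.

14

Augment In→A→R1→Eg: bottleneck 7, flow now 7.
Augment In→B→R1→Eg: bottleneck 3, flow now 10.
Augment In→B→R2→Eg: bottleneck 1, flow now 11.
Augment In→D→F→Eg: bottleneck 3, flow now 14.
No augmenting path remains; maximum flow = 14.
By max-flow min-cut, the minimum cut capacity equals the max flow.
In the residual graph, reachable from In: {In, D}.
Min-cut edges: In→A (7), In→B (4), D→F (3); capacity 7 + 4 + 3 = 14.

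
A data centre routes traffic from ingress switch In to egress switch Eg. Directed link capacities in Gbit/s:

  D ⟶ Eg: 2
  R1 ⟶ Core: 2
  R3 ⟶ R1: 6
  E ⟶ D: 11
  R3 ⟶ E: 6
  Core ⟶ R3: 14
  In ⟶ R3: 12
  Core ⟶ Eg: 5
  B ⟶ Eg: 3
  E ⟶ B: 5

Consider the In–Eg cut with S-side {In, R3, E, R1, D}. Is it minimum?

Given cut capacity: 5 + 2 + 2 = 9.
Augment In→R3→E→B→Eg: bottleneck 3, flow now 3.
Augment In→R3→E→D→Eg: bottleneck 2, flow now 5.
Augment In→R3→R1→Core→Eg: bottleneck 2, flow now 7.
No augmenting path remains; maximum flow = 7.
In the residual graph, reachable from In: {In, R3, E, R1, B, D}.
Min-cut edges: R1→Core (2), B→Eg (3), D→Eg (2); capacity 2 + 3 + 2 = 7.
Cut capacity 9 exceeds the max flow 7, so it is not minimum.

No — its capacity is 9, but the minimum cut has capacity 7.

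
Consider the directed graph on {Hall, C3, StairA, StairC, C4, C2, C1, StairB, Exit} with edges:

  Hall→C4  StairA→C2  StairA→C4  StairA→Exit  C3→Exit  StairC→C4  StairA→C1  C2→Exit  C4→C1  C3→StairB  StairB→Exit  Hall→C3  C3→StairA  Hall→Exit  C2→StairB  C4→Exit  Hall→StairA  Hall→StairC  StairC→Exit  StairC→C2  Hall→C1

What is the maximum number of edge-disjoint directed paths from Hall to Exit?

5

Assign every edge capacity 1; by Menger, the answer equals the max flow.
Path Hall→Exit (+1); total 1.
Path Hall→C3→Exit (+1); total 2.
Path Hall→StairA→Exit (+1); total 3.
Path Hall→StairC→Exit (+1); total 4.
Path Hall→C4→Exit (+1); total 5.
No residual Hall→Exit path; max flow = 5.
Certifying cut of size 5: {Hall→C3, Hall→C4, Hall→Exit, Hall→StairA, Hall→StairC}.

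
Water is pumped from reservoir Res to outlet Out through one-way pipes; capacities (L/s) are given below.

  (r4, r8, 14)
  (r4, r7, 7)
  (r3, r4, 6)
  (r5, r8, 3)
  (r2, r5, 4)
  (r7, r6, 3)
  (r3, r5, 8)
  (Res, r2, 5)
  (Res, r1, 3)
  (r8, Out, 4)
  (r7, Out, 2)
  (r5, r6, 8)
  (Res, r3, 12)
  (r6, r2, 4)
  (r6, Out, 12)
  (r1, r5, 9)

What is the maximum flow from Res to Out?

Augment Res→r1→r5→r6→Out: bottleneck 3, flow now 3.
Augment Res→r2→r5→r6→Out: bottleneck 4, flow now 7.
Augment Res→r3→r4→r7→Out: bottleneck 2, flow now 9.
Augment Res→r3→r4→r8→Out: bottleneck 4, flow now 13.
Augment Res→r3→r5→r6→Out: bottleneck 1, flow now 14.
Augment Res→r3→r5→r8→r4→r7→r6→Out: bottleneck 3, flow now 17. (uses reverse residual edge)
No augmenting path remains; maximum flow = 17.
In the residual graph, reachable from Res: {Res, r1, r2, r3, r5}.
Min-cut edges: r3→r4 (6), r5→r6 (8), r5→r8 (3); capacity 6 + 8 + 3 = 17.
This cut is saturated, so no flow can exceed 17.

17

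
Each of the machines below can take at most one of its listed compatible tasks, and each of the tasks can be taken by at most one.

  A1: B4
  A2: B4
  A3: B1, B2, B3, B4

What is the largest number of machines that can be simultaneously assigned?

Unit-capacity flow: source→left, listed edges, right→sink; max matching = max flow.
Augmenting path A1→B4 (+1); matched 1.
Augmenting path A3→B1 (+1); matched 2.
No augmenting path remains; maximum matching = 2.
König certificate: {A3, B4} is a vertex cover of size 2 (every listed pair touches it), so no matching can be larger.

2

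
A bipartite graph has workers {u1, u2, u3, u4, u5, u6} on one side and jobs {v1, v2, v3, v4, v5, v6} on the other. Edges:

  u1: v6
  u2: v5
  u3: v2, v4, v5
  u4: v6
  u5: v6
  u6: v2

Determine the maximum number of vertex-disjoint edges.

Unit-capacity flow: source→left, listed edges, right→sink; max matching = max flow.
Augmenting path u1→v6 (+1); matched 1.
Augmenting path u2→v5 (+1); matched 2.
Augmenting path u3→v2 (+1); matched 3.
Augmenting path u6→v2→u3→v4 (+1); matched 4.
No augmenting path remains; maximum matching = 4.
König certificate: {u2, u3, u6, v6} is a vertex cover of size 4 (every listed pair touches it), so no matching can be larger.

4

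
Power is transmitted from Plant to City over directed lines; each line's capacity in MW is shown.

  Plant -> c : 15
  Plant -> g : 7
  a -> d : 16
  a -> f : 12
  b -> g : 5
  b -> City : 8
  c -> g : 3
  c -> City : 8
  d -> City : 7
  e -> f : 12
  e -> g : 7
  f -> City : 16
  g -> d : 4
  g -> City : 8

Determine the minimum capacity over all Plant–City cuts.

Augment Plant→c→City: bottleneck 8, flow now 8.
Augment Plant→g→City: bottleneck 7, flow now 15.
Augment Plant→c→g→City: bottleneck 1, flow now 16.
Augment Plant→c→g→d→City: bottleneck 2, flow now 18.
No augmenting path remains; maximum flow = 18.
By max-flow min-cut, the minimum cut capacity equals the max flow.
In the residual graph, reachable from Plant: {Plant, c}.
Min-cut edges: Plant→g (7), c→g (3), c→City (8); capacity 7 + 3 + 8 = 18.

18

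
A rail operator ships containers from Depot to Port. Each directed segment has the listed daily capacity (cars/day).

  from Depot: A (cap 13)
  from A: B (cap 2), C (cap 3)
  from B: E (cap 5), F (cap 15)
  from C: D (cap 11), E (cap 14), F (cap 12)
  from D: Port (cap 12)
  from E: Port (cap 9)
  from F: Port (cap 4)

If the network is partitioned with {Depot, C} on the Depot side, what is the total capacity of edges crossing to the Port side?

50

Edges leaving {Depot, C}: Depot→A (13), C→D (11), C→E (14), C→F (12).
Cut capacity = 13 + 11 + 14 + 12 = 50.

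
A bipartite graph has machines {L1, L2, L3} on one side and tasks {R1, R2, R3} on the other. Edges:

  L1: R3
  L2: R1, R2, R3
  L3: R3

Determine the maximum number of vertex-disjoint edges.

Unit-capacity flow: source→left, listed edges, right→sink; max matching = max flow.
Augmenting path L1→R3 (+1); matched 1.
Augmenting path L2→R1 (+1); matched 2.
No augmenting path remains; maximum matching = 2.
König certificate: {L2, R3} is a vertex cover of size 2 (every listed pair touches it), so no matching can be larger.

2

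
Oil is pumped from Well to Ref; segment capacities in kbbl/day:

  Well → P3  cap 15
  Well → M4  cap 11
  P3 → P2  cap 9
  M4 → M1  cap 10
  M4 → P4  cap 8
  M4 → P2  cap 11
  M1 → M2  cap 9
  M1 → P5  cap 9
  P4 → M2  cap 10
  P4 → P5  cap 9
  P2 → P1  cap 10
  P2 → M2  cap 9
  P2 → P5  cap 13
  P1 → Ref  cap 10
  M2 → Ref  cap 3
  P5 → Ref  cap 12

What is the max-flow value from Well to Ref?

20

Augment Well→P3→P2→P1→Ref: bottleneck 9, flow now 9.
Augment Well→M4→M1→M2→Ref: bottleneck 3, flow now 12.
Augment Well→M4→M1→P5→Ref: bottleneck 7, flow now 19.
Augment Well→M4→P4→P5→Ref: bottleneck 1, flow now 20.
No augmenting path remains; maximum flow = 20.
In the residual graph, reachable from Well: {Well, P3}.
Min-cut edges: Well→M4 (11), P3→P2 (9); capacity 11 + 9 = 20.
This cut is saturated, so no flow can exceed 20.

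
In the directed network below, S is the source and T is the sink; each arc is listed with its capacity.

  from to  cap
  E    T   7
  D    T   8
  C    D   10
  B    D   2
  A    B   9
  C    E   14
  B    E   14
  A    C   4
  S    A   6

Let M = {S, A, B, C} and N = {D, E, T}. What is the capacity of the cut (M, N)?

40

Edges leaving {S, A, B, C}: B→D (2), B→E (14), C→D (10), C→E (14).
Cut capacity = 2 + 14 + 10 + 14 = 40.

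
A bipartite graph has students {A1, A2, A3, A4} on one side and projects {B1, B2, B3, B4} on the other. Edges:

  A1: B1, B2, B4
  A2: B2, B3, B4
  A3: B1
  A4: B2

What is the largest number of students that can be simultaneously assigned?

4

Unit-capacity flow: source→left, listed edges, right→sink; max matching = max flow.
Augmenting path A1→B1 (+1); matched 1.
Augmenting path A2→B2 (+1); matched 2.
Augmenting path A3→B1→A1→B4 (+1); matched 3.
Augmenting path A4→B2→A2→B3 (+1); matched 4.
No augmenting path remains; maximum matching = 4.
König certificate: {A1, A2, A3, A4} is a vertex cover of size 4 (every listed pair touches it), so no matching can be larger.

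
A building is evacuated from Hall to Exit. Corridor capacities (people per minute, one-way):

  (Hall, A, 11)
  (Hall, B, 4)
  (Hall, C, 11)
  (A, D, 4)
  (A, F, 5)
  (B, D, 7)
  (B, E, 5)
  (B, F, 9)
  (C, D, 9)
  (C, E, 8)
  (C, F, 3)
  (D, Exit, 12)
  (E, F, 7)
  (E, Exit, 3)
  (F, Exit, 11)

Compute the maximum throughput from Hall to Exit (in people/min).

Augment Hall→A→D→Exit: bottleneck 4, flow now 4.
Augment Hall→A→F→Exit: bottleneck 5, flow now 9.
Augment Hall→B→D→Exit: bottleneck 4, flow now 13.
Augment Hall→C→D→Exit: bottleneck 4, flow now 17.
Augment Hall→C→E→Exit: bottleneck 3, flow now 20.
Augment Hall→C→F→Exit: bottleneck 3, flow now 23.
Augment Hall→C→E→F→Exit: bottleneck 1, flow now 24.
No augmenting path remains; maximum flow = 24.
In the residual graph, reachable from Hall: {Hall, A}.
Min-cut edges: Hall→B (4), Hall→C (11), A→D (4), A→F (5); capacity 4 + 11 + 4 + 5 = 24.
This cut is saturated, so no flow can exceed 24.

24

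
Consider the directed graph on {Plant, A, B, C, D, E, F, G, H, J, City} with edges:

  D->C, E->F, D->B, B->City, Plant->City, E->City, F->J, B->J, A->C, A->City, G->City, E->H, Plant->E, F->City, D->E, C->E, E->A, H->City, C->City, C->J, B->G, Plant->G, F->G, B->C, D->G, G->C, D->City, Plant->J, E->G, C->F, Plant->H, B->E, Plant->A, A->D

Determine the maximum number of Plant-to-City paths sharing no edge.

Assign every edge capacity 1; by Menger, the answer equals the max flow.
Path Plant→City (+1); total 1.
Path Plant→A→City (+1); total 2.
Path Plant→E→City (+1); total 3.
Path Plant→G→City (+1); total 4.
Path Plant→H→City (+1); total 5.
No residual Plant→City path; max flow = 5.
Certifying cut of size 5: {Plant→A, Plant→City, Plant→E, Plant→G, Plant→H}.

5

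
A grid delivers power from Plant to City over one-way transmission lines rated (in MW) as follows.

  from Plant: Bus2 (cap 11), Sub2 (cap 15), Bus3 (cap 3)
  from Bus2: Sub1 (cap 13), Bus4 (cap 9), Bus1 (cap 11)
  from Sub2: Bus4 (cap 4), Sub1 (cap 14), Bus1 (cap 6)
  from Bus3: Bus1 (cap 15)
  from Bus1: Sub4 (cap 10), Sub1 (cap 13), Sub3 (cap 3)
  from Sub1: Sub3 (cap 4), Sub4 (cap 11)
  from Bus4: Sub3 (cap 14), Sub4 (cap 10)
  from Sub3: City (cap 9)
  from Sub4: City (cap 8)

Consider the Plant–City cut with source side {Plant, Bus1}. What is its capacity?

55

Edges leaving {Plant, Bus1}: Plant→Bus2 (11), Plant→Sub2 (15), Plant→Bus3 (3), Bus1→Sub1 (13), Bus1→Sub3 (3), Bus1→Sub4 (10).
Cut capacity = 11 + 15 + 3 + 13 + 3 + 10 = 55.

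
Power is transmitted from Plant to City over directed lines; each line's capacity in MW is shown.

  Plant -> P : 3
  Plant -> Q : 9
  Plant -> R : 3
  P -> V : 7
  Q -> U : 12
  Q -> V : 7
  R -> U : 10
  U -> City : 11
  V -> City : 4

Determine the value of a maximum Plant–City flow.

15

Augment Plant→P→V→City: bottleneck 3, flow now 3.
Augment Plant→Q→U→City: bottleneck 9, flow now 12.
Augment Plant→R→U→City: bottleneck 2, flow now 14.
Augment Plant→R→U→Q→V→City: bottleneck 1, flow now 15. (uses reverse residual edge)
No augmenting path remains; maximum flow = 15.
In the residual graph, reachable from Plant: {Plant}.
Min-cut edges: Plant→P (3), Plant→Q (9), Plant→R (3); capacity 3 + 9 + 3 = 15.
This cut is saturated, so no flow can exceed 15.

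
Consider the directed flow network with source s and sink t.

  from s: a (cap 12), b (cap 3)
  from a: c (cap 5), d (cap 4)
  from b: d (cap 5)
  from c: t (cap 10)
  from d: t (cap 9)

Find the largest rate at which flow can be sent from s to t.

12

Augment s→a→c→t: bottleneck 5, flow now 5.
Augment s→a→d→t: bottleneck 4, flow now 9.
Augment s→b→d→t: bottleneck 3, flow now 12.
No augmenting path remains; maximum flow = 12.
In the residual graph, reachable from s: {s, a}.
Min-cut edges: s→b (3), a→c (5), a→d (4); capacity 3 + 5 + 4 = 12.
This cut is saturated, so no flow can exceed 12.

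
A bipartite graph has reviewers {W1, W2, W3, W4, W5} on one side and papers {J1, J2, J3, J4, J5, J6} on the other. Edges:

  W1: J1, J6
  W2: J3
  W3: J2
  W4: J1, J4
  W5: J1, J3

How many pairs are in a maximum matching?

5

Unit-capacity flow: source→left, listed edges, right→sink; max matching = max flow.
Augmenting path W1→J1 (+1); matched 1.
Augmenting path W2→J3 (+1); matched 2.
Augmenting path W3→J2 (+1); matched 3.
Augmenting path W4→J4 (+1); matched 4.
Augmenting path W5→J1→W1→J6 (+1); matched 5.
No augmenting path remains; maximum matching = 5.
König certificate: {W1, W2, W3, W4, W5} is a vertex cover of size 5 (every listed pair touches it), so no matching can be larger.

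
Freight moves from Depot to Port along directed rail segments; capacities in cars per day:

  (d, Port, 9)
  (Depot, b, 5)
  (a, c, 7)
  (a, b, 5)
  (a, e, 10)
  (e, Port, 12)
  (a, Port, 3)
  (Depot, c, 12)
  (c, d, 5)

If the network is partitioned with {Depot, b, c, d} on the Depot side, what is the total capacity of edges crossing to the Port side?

9

Edges leaving {Depot, b, c, d}: d→Port (9).
Cut capacity = 9 = 9.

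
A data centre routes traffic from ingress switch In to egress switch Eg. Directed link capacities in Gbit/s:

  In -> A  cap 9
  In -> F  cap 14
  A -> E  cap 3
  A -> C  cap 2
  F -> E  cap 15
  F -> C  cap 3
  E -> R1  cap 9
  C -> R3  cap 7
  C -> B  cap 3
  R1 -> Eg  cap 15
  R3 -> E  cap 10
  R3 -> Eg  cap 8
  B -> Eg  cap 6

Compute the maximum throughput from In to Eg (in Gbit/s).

14

Augment In→A→E→R1→Eg: bottleneck 3, flow now 3.
Augment In→A→C→R3→Eg: bottleneck 2, flow now 5.
Augment In→F→E→R1→Eg: bottleneck 6, flow now 11.
Augment In→F→C→R3→Eg: bottleneck 3, flow now 14.
No augmenting path remains; maximum flow = 14.
In the residual graph, reachable from In: {In, A, F, E}.
Min-cut edges: A→C (2), F→C (3), E→R1 (9); capacity 2 + 3 + 9 = 14.
This cut is saturated, so no flow can exceed 14.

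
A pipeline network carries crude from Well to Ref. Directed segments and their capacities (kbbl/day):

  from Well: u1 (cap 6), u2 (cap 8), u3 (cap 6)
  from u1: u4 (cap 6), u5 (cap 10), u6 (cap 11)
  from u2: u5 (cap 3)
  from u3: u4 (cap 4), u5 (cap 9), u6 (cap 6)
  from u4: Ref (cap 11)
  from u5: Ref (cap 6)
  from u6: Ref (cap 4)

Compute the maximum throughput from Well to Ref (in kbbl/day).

15

Augment Well→u1→u4→Ref: bottleneck 6, flow now 6.
Augment Well→u2→u5→Ref: bottleneck 3, flow now 9.
Augment Well→u3→u4→Ref: bottleneck 4, flow now 13.
Augment Well→u3→u5→Ref: bottleneck 2, flow now 15.
No augmenting path remains; maximum flow = 15.
In the residual graph, reachable from Well: {Well, u2}.
Min-cut edges: Well→u1 (6), Well→u3 (6), u2→u5 (3); capacity 6 + 6 + 3 = 15.
This cut is saturated, so no flow can exceed 15.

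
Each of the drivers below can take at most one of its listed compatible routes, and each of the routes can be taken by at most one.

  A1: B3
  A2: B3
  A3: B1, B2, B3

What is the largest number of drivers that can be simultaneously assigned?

Unit-capacity flow: source→left, listed edges, right→sink; max matching = max flow.
Augmenting path A1→B3 (+1); matched 1.
Augmenting path A3→B1 (+1); matched 2.
No augmenting path remains; maximum matching = 2.
König certificate: {A3, B3} is a vertex cover of size 2 (every listed pair touches it), so no matching can be larger.

2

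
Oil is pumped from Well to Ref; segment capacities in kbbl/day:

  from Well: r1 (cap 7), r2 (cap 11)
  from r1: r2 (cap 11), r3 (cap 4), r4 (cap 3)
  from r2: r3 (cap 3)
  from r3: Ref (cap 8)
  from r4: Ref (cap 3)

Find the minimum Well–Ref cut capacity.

Augment Well→r1→r3→Ref: bottleneck 4, flow now 4.
Augment Well→r1→r4→Ref: bottleneck 3, flow now 7.
Augment Well→r2→r3→Ref: bottleneck 3, flow now 10.
No augmenting path remains; maximum flow = 10.
By max-flow min-cut, the minimum cut capacity equals the max flow.
In the residual graph, reachable from Well: {Well, r2}.
Min-cut edges: Well→r1 (7), r2→r3 (3); capacity 7 + 3 = 10.

10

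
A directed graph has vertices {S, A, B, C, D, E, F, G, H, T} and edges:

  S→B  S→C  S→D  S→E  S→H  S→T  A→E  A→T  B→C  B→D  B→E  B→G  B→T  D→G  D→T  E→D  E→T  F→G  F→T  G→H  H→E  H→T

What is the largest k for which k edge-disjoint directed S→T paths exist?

5

Assign every edge capacity 1; by Menger, the answer equals the max flow.
Path S→T (+1); total 1.
Path S→B→T (+1); total 2.
Path S→D→T (+1); total 3.
Path S→E→T (+1); total 4.
Path S→H→T (+1); total 5.
No residual S→T path; max flow = 5.
Certifying cut of size 5: {S→B, S→D, S→E, S→H, S→T}.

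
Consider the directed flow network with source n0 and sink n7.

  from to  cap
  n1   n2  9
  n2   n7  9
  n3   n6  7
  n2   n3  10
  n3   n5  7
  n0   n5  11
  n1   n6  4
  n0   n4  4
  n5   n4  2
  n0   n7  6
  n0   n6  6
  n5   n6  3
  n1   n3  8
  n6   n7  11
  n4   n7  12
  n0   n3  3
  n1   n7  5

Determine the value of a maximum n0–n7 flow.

Augment n0→n7: bottleneck 6, flow now 6.
Augment n0→n4→n7: bottleneck 4, flow now 10.
Augment n0→n6→n7: bottleneck 6, flow now 16.
Augment n0→n3→n6→n7: bottleneck 3, flow now 19.
Augment n0→n5→n4→n7: bottleneck 2, flow now 21.
Augment n0→n5→n6→n7: bottleneck 2, flow now 23.
No augmenting path remains; maximum flow = 23.
In the residual graph, reachable from n0: {n0, n3, n5, n6}.
Min-cut edges: n0→n4 (4), n0→n7 (6), n5→n4 (2), n6→n7 (11); capacity 4 + 6 + 2 + 11 = 23.
This cut is saturated, so no flow can exceed 23.

23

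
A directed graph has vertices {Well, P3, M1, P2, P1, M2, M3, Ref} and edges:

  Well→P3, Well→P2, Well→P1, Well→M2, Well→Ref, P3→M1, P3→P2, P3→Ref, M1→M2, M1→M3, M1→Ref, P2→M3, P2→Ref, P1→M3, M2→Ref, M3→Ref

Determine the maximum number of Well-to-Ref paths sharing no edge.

Assign every edge capacity 1; by Menger, the answer equals the max flow.
Path Well→Ref (+1); total 1.
Path Well→P3→Ref (+1); total 2.
Path Well→P2→Ref (+1); total 3.
Path Well→M2→Ref (+1); total 4.
Path Well→P1→M3→Ref (+1); total 5.
No residual Well→Ref path; max flow = 5.
Certifying cut of size 5: {Well→M2, Well→P1, Well→P2, Well→P3, Well→Ref}.

5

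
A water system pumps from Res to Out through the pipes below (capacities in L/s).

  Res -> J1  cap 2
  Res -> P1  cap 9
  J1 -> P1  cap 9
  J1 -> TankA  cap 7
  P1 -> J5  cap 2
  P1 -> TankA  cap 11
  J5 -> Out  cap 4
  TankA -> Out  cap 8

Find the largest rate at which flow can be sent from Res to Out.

Augment Res→J1→TankA→Out: bottleneck 2, flow now 2.
Augment Res→P1→J5→Out: bottleneck 2, flow now 4.
Augment Res→P1→TankA→Out: bottleneck 6, flow now 10.
No augmenting path remains; maximum flow = 10.
In the residual graph, reachable from Res: {Res, J1, P1, TankA}.
Min-cut edges: P1→J5 (2), TankA→Out (8); capacity 2 + 8 = 10.
This cut is saturated, so no flow can exceed 10.

10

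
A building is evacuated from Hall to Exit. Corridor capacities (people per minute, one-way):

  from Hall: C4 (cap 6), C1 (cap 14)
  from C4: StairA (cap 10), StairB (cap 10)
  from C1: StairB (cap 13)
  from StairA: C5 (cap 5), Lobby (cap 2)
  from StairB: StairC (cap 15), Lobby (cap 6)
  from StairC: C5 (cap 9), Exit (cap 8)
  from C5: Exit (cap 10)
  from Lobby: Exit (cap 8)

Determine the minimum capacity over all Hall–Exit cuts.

19

Augment Hall→C4→StairA→C5→Exit: bottleneck 5, flow now 5.
Augment Hall→C4→StairA→Lobby→Exit: bottleneck 1, flow now 6.
Augment Hall→C1→StairB→StairC→Exit: bottleneck 8, flow now 14.
Augment Hall→C1→StairB→Lobby→Exit: bottleneck 5, flow now 19.
No augmenting path remains; maximum flow = 19.
By max-flow min-cut, the minimum cut capacity equals the max flow.
In the residual graph, reachable from Hall: {Hall, C1}.
Min-cut edges: Hall→C4 (6), C1→StairB (13); capacity 6 + 13 = 19.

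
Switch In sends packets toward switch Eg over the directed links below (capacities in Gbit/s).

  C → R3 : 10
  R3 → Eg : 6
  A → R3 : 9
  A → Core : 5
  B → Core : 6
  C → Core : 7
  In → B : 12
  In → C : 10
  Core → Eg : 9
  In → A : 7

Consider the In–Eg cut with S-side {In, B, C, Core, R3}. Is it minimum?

No — its capacity is 22, but the minimum cut has capacity 15.

Given cut capacity: 7 + 9 + 6 = 22.
Augment In→A→Core→Eg: bottleneck 5, flow now 5.
Augment In→A→R3→Eg: bottleneck 2, flow now 7.
Augment In→B→Core→Eg: bottleneck 4, flow now 11.
Augment In→C→R3→Eg: bottleneck 4, flow now 15.
No augmenting path remains; maximum flow = 15.
In the residual graph, reachable from In: {In, A, B, C, Core, R3}.
Min-cut edges: Core→Eg (9), R3→Eg (6); capacity 9 + 6 = 15.
Cut capacity 22 exceeds the max flow 15, so it is not minimum.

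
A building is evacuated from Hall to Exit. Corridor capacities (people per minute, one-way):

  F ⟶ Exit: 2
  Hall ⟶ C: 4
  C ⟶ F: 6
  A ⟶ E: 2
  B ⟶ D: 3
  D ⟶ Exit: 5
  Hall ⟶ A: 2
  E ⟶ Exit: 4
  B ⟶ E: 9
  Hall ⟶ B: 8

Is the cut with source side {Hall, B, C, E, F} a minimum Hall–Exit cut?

Given cut capacity: 2 + 3 + 4 + 2 = 11.
Augment Hall→A→E→Exit: bottleneck 2, flow now 2.
Augment Hall→B→D→Exit: bottleneck 3, flow now 5.
Augment Hall→B→E→Exit: bottleneck 2, flow now 7.
Augment Hall→C→F→Exit: bottleneck 2, flow now 9.
No augmenting path remains; maximum flow = 9.
In the residual graph, reachable from Hall: {Hall, A, B, C, E, F}.
Min-cut edges: B→D (3), E→Exit (4), F→Exit (2); capacity 3 + 4 + 2 = 9.
Cut capacity 11 exceeds the max flow 9, so it is not minimum.

No — its capacity is 11, but the minimum cut has capacity 9.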